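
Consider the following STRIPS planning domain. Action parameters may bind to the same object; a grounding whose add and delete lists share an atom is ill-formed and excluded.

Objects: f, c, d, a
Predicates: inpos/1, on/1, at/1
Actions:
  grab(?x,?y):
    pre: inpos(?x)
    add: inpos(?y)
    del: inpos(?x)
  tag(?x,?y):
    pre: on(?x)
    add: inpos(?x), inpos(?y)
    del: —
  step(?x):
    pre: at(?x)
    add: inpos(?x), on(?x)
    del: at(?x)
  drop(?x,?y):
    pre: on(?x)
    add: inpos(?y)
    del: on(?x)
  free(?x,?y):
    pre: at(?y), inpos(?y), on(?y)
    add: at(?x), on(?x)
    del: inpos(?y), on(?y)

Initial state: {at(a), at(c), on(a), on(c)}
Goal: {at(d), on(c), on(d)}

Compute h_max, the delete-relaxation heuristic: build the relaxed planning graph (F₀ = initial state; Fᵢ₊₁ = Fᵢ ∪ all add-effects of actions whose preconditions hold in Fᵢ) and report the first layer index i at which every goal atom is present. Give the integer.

F0 = init (4 atoms)
F1 = F0 ∪ {inpos(a), inpos(c), inpos(d), inpos(f)}  (8 atoms)
F2 = F1 ∪ {at(d), at(f), on(d), on(f)}  (12 atoms)
goal ⊆ F2  ⇒  h_max = 2

2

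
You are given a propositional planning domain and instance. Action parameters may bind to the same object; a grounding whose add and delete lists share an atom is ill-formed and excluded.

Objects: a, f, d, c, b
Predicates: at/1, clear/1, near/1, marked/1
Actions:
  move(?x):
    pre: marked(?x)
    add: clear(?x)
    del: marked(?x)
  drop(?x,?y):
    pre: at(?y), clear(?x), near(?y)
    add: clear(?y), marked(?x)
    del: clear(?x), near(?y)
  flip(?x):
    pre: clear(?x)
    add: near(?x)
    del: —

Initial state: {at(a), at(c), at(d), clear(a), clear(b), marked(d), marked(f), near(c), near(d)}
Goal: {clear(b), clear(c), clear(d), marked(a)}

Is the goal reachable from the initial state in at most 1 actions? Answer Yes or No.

1. move(d)  →  {at(a), at(c), at(d), clear(a), clear(b), clear(d), marked(f), near(c), near(d)}
2. drop(a,c)  →  {at(a), at(c), at(d), clear(b), clear(c), clear(d), marked(a), marked(f), near(d)}
optimal plan length = 2; 2 > 1

No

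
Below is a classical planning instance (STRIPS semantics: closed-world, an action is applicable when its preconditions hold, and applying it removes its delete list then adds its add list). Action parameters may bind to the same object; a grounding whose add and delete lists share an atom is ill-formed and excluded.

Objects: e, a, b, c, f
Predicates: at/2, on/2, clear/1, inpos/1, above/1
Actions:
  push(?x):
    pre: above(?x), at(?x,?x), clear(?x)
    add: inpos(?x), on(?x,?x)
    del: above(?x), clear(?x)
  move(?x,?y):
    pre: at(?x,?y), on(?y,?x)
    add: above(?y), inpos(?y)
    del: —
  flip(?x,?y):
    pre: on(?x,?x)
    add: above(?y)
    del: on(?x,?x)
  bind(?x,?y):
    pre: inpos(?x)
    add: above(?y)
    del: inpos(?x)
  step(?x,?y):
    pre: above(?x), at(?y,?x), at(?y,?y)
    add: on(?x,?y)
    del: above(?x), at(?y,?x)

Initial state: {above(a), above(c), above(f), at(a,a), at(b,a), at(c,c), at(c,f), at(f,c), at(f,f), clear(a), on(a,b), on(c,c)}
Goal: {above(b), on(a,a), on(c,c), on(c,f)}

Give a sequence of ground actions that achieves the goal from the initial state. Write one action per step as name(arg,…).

push(a); bind(a,b); step(c,f)

1. push(a)  →  {above(c), above(f), at(a,a), at(b,a), at(c,c), at(c,f), at(f,c), at(f,f), inpos(a), on(a,a), on(a,b), on(c,c)}
2. bind(a,b)  →  {above(b), above(c), above(f), at(a,a), at(b,a), at(c,c), at(c,f), at(f,c), at(f,f), on(a,a), on(a,b), on(c,c)}
3. step(c,f)  →  {above(b), above(f), at(a,a), at(b,a), at(c,c), at(c,f), at(f,f), on(a,a), on(a,b), on(c,c), on(c,f)}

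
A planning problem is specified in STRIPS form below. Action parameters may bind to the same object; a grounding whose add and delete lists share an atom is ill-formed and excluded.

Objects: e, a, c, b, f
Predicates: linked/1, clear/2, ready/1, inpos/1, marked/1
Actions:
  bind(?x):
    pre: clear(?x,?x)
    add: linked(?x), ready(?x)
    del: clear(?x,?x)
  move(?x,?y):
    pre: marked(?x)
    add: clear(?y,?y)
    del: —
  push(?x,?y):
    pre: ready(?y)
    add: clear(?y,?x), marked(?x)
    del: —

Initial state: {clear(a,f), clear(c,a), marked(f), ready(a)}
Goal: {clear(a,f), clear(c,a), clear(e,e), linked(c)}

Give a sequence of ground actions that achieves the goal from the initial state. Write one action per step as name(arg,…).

move(f,e); move(f,c); bind(c)

1. move(f,e)  →  {clear(a,f), clear(c,a), clear(e,e), marked(f), ready(a)}
2. move(f,c)  →  {clear(a,f), clear(c,a), clear(c,c), clear(e,e), marked(f), ready(a)}
3. bind(c)  →  {clear(a,f), clear(c,a), clear(e,e), linked(c), marked(f), ready(a), ready(c)}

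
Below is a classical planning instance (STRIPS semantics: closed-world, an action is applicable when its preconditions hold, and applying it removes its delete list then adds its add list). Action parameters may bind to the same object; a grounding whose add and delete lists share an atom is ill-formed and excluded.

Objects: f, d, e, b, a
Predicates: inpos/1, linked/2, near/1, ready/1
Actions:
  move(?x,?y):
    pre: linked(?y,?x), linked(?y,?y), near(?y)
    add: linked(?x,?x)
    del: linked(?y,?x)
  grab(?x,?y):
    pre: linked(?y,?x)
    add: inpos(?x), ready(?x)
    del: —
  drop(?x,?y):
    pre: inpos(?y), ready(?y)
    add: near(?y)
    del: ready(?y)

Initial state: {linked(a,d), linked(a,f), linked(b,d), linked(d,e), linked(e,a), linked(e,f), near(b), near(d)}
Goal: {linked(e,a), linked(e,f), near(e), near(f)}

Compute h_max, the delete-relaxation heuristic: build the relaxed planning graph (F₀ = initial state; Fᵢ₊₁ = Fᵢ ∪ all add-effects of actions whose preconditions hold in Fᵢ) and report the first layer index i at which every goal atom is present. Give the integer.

F0 = init (8 atoms)
F1 = F0 ∪ {inpos(a), inpos(d), inpos(e), inpos(f), ready(a), ready(d), ready(e), ready(f)}  (16 atoms)
F2 = F1 ∪ {near(a), near(e), near(f)}  (19 atoms)
goal ⊆ F2  ⇒  h_max = 2

2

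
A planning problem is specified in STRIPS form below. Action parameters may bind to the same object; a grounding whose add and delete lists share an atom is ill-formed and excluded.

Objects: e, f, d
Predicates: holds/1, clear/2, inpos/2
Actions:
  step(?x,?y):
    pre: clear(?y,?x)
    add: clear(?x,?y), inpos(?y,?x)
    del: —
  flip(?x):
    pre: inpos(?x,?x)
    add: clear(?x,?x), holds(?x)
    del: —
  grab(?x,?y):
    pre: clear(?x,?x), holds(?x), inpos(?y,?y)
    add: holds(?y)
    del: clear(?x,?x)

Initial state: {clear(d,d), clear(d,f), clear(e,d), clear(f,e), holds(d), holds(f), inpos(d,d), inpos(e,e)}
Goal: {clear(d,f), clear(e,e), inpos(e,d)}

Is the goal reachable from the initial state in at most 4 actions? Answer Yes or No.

Yes

1. step(d,e)  →  {clear(d,d), clear(d,e), clear(d,f), clear(e,d), clear(f,e), holds(d), holds(f), inpos(d,d), inpos(e,d), inpos(e,e)}
2. flip(e)  →  {clear(d,d), clear(d,e), clear(d,f), clear(e,d), clear(e,e), clear(f,e), holds(d), holds(e), holds(f), inpos(d,d), inpos(e,d), inpos(e,e)}
optimal plan length = 2; 2 ≤ 4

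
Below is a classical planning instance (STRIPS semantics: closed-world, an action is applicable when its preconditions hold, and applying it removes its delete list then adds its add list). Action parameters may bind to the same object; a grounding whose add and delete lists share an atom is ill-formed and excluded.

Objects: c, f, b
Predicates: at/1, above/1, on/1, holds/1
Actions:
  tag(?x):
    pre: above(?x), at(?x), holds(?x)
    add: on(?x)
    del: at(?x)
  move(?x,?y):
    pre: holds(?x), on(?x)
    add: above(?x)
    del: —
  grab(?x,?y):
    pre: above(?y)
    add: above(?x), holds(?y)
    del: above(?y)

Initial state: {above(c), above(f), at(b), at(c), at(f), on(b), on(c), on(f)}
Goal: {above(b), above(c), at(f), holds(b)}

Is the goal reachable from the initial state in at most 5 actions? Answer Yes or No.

Yes

1. grab(b,c)  →  {above(b), above(f), at(b), at(c), at(f), holds(c), on(b), on(c), on(f)}
2. grab(c,b)  →  {above(c), above(f), at(b), at(c), at(f), holds(b), holds(c), on(b), on(c), on(f)}
3. move(b,c)  →  {above(b), above(c), above(f), at(b), at(c), at(f), holds(b), holds(c), on(b), on(c), on(f)}
optimal plan length = 3; 3 ≤ 5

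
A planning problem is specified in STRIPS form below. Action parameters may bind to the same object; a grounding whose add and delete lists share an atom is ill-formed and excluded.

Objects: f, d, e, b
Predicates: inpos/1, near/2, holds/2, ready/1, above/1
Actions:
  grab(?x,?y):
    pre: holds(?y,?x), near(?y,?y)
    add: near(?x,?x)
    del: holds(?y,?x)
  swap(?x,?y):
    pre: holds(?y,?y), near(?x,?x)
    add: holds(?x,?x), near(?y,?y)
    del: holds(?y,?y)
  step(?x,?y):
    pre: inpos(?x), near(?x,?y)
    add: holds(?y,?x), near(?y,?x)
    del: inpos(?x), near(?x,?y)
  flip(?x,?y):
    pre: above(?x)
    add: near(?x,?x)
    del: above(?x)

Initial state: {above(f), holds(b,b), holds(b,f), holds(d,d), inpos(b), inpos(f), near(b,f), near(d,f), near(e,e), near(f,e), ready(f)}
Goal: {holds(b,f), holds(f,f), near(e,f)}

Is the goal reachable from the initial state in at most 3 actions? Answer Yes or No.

Yes

1. step(f,e)  →  {above(f), holds(b,b), holds(b,f), holds(d,d), holds(e,f), inpos(b), near(b,f), near(d,f), near(e,e), near(e,f), ready(f)}
2. grab(f,e)  →  {above(f), holds(b,b), holds(b,f), holds(d,d), inpos(b), near(b,f), near(d,f), near(e,e), near(e,f), near(f,f), ready(f)}
3. swap(f,d)  →  {above(f), holds(b,b), holds(b,f), holds(f,f), inpos(b), near(b,f), near(d,d), near(d,f), near(e,e), near(e,f), near(f,f), ready(f)}
optimal plan length = 3; 3 ≤ 3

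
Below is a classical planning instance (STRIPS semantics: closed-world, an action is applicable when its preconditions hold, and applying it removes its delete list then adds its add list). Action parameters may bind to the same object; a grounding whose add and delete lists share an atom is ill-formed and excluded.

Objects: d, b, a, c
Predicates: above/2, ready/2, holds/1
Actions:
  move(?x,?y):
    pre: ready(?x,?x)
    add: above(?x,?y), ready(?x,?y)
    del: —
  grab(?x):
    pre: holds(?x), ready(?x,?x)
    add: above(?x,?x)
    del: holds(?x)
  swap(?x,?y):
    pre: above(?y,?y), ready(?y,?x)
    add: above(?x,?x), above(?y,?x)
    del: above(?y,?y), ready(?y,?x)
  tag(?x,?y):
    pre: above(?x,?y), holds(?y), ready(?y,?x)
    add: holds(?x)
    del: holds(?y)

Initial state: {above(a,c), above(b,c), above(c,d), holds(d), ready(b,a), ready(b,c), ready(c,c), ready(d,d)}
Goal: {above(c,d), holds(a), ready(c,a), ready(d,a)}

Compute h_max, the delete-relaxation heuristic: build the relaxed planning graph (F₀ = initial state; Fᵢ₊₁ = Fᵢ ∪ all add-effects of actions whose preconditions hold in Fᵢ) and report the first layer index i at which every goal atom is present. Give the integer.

3

F0 = init (8 atoms)
F1 = F0 ∪ {above(c,a), above(c,b), above(c,c), above(d,a), above(d,b), above(d,c), above(d,d), ready(c,a), ready(c,b), ready(c,d), ready(d,a), ready(d,b), ready(d,c)}  (21 atoms)
F2 = F1 ∪ {above(a,a), above(b,b), holds(c)}  (24 atoms)
F3 = F2 ∪ {above(b,a), holds(a), holds(b)}  (27 atoms)
goal ⊆ F3  ⇒  h_max = 3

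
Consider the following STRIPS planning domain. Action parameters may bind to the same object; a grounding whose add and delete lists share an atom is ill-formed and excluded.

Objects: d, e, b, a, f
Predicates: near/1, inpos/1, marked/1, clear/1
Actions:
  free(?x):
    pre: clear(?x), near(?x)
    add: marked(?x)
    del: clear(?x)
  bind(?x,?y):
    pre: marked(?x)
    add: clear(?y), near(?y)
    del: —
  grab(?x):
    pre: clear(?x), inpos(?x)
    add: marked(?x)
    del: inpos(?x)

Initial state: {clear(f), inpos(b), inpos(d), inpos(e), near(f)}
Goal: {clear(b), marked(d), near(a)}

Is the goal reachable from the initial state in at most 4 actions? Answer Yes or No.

No

1. free(f)  →  {inpos(b), inpos(d), inpos(e), marked(f), near(f)}
2. bind(f,d)  →  {clear(d), inpos(b), inpos(d), inpos(e), marked(f), near(d), near(f)}
3. free(d)  →  {inpos(b), inpos(d), inpos(e), marked(d), marked(f), near(d), near(f)}
4. bind(d,b)  →  {clear(b), inpos(b), inpos(d), inpos(e), marked(d), marked(f), near(b), near(d), near(f)}
5. bind(d,a)  →  {clear(a), clear(b), inpos(b), inpos(d), inpos(e), marked(d), marked(f), near(a), near(b), near(d), near(f)}
optimal plan length = 5; 5 > 4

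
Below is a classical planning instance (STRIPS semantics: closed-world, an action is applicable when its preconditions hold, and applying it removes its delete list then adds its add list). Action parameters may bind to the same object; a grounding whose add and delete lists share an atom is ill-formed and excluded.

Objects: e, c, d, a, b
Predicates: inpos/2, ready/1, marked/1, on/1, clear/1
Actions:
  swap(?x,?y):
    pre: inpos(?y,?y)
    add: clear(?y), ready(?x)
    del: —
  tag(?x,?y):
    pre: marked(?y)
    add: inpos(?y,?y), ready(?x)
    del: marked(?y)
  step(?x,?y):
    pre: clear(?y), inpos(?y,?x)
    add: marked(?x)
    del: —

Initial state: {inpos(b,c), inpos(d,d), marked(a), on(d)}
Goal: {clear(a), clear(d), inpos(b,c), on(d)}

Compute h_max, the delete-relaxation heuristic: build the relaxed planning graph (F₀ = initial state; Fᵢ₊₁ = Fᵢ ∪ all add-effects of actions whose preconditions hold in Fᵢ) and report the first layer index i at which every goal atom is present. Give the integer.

2

F0 = init (4 atoms)
F1 = F0 ∪ {clear(d), inpos(a,a), ready(a), ready(b), ready(c), ready(d), ready(e)}  (11 atoms)
F2 = F1 ∪ {clear(a), marked(d)}  (13 atoms)
goal ⊆ F2  ⇒  h_max = 2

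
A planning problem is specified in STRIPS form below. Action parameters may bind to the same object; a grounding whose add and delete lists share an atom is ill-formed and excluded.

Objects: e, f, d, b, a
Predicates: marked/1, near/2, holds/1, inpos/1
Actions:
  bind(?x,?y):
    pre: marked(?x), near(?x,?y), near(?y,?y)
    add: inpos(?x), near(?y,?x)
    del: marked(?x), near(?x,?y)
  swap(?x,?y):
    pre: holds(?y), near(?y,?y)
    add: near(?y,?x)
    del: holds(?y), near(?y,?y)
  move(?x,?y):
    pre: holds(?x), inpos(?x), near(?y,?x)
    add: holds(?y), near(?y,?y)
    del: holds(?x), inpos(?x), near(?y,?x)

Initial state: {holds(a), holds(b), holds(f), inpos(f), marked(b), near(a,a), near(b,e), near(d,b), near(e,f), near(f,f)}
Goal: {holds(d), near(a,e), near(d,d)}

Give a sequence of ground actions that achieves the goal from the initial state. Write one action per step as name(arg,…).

swap(e,a); move(f,e); bind(b,e); move(b,d)

1. swap(e,a)  →  {holds(b), holds(f), inpos(f), marked(b), near(a,e), near(b,e), near(d,b), near(e,f), near(f,f)}
2. move(f,e)  →  {holds(b), holds(e), marked(b), near(a,e), near(b,e), near(d,b), near(e,e), near(f,f)}
3. bind(b,e)  →  {holds(b), holds(e), inpos(b), near(a,e), near(d,b), near(e,b), near(e,e), near(f,f)}
4. move(b,d)  →  {holds(d), holds(e), near(a,e), near(d,d), near(e,b), near(e,e), near(f,f)}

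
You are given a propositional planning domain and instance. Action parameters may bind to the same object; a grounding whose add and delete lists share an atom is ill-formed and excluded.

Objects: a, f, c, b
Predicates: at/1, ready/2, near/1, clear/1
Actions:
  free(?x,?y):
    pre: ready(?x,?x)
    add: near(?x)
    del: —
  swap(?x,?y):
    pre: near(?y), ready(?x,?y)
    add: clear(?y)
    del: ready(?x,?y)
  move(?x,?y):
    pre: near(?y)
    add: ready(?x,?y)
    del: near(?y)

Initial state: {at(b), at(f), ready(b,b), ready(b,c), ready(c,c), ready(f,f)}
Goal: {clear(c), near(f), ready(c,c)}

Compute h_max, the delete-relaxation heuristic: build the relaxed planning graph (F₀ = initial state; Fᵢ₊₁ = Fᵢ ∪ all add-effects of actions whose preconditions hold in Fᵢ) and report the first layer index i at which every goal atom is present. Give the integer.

2

F0 = init (6 atoms)
F1 = F0 ∪ {near(b), near(c), near(f)}  (9 atoms)
F2 = F1 ∪ {clear(b), clear(c), clear(f), ready(a,b), ready(a,c), ready(a,f), ready(b,f), ready(c,b), ready(c,f), ready(f,b), ready(f,c)}  (20 atoms)
goal ⊆ F2  ⇒  h_max = 2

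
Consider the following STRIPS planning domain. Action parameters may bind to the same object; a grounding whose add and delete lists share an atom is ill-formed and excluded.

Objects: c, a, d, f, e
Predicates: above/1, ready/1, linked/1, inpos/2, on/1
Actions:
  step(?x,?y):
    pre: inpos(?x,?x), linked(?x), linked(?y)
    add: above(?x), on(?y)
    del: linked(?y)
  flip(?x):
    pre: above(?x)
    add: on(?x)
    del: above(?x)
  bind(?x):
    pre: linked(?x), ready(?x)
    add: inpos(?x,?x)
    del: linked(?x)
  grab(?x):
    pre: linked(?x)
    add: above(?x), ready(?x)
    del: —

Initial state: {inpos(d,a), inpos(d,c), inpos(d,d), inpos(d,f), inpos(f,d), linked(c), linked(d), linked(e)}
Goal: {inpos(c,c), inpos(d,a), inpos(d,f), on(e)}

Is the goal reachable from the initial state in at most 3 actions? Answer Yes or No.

Yes

1. step(d,e)  →  {above(d), inpos(d,a), inpos(d,c), inpos(d,d), inpos(d,f), inpos(f,d), linked(c), linked(d), on(e)}
2. grab(c)  →  {above(c), above(d), inpos(d,a), inpos(d,c), inpos(d,d), inpos(d,f), inpos(f,d), linked(c), linked(d), on(e), ready(c)}
3. bind(c)  →  {above(c), above(d), inpos(c,c), inpos(d,a), inpos(d,c), inpos(d,d), inpos(d,f), inpos(f,d), linked(d), on(e), ready(c)}
optimal plan length = 3; 3 ≤ 3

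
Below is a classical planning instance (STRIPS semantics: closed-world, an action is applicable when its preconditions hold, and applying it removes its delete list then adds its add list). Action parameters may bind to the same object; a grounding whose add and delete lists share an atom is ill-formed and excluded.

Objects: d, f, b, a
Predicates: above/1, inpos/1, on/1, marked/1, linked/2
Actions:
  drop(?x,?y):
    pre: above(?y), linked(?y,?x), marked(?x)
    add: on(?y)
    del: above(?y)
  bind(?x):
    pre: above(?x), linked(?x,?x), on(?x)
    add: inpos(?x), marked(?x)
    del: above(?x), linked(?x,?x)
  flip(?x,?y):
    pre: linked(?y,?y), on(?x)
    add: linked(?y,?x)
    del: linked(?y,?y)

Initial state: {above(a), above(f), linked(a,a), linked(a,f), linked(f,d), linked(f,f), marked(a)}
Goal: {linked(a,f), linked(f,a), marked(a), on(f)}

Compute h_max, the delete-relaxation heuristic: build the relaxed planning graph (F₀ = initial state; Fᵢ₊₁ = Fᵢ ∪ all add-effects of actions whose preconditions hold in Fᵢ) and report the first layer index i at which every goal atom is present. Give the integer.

3

F0 = init (7 atoms)
F1 = F0 ∪ {on(a)}  (8 atoms)
F2 = F1 ∪ {inpos(a), linked(f,a)}  (10 atoms)
F3 = F2 ∪ {on(f)}  (11 atoms)
goal ⊆ F3  ⇒  h_max = 3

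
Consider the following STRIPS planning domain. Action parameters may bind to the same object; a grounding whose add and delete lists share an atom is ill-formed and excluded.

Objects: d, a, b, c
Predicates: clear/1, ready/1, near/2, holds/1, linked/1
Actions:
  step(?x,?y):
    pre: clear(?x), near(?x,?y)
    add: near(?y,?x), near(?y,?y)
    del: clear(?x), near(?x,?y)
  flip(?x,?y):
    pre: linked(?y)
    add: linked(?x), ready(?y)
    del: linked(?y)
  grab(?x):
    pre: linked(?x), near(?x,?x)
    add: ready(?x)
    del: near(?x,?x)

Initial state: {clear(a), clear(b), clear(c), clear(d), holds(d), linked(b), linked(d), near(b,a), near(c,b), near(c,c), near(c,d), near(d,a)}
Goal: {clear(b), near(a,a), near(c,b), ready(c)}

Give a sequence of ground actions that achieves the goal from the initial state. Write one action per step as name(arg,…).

1. step(d,a)  →  {clear(a), clear(b), clear(c), holds(d), linked(b), linked(d), near(a,a), near(a,d), near(b,a), near(c,b), near(c,c), near(c,d)}
2. flip(c,d)  →  {clear(a), clear(b), clear(c), holds(d), linked(b), linked(c), near(a,a), near(a,d), near(b,a), near(c,b), near(c,c), near(c,d), ready(d)}
3. flip(d,c)  →  {clear(a), clear(b), clear(c), holds(d), linked(b), linked(d), near(a,a), near(a,d), near(b,a), near(c,b), near(c,c), near(c,d), ready(c), ready(d)}

step(d,a); flip(c,d); flip(d,c)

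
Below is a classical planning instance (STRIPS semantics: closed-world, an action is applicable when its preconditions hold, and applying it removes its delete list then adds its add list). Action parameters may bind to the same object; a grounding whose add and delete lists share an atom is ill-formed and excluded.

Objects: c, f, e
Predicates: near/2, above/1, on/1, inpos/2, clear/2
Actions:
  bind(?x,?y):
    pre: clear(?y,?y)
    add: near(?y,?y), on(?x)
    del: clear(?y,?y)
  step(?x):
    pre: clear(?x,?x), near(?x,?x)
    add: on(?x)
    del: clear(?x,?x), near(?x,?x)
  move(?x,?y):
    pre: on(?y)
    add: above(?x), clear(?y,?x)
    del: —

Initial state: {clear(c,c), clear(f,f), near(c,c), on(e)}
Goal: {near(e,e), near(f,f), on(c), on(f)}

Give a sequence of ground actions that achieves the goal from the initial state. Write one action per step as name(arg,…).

bind(c,f); move(e,e); bind(f,e)

1. bind(c,f)  →  {clear(c,c), near(c,c), near(f,f), on(c), on(e)}
2. move(e,e)  →  {above(e), clear(c,c), clear(e,e), near(c,c), near(f,f), on(c), on(e)}
3. bind(f,e)  →  {above(e), clear(c,c), near(c,c), near(e,e), near(f,f), on(c), on(e), on(f)}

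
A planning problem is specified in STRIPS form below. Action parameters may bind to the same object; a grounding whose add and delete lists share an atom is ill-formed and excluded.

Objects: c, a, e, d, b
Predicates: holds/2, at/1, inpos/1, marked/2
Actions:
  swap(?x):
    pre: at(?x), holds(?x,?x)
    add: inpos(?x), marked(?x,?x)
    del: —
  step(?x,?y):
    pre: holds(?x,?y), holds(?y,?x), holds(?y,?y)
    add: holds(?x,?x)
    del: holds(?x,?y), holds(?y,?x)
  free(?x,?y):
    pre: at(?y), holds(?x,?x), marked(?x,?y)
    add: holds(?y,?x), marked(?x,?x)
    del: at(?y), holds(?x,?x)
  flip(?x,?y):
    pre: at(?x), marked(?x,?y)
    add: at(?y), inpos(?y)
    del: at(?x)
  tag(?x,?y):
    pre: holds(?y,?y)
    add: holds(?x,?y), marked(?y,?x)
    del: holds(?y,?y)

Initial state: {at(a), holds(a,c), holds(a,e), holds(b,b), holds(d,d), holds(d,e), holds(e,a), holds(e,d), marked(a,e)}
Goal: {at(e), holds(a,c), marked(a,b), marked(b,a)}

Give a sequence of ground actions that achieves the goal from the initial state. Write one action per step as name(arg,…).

1. step(e,d)  →  {at(a), holds(a,c), holds(a,e), holds(b,b), holds(d,d), holds(e,a), holds(e,e), marked(a,e)}
2. step(a,e)  →  {at(a), holds(a,a), holds(a,c), holds(b,b), holds(d,d), holds(e,e), marked(a,e)}
3. flip(a,e)  →  {at(e), holds(a,a), holds(a,c), holds(b,b), holds(d,d), holds(e,e), inpos(e), marked(a,e)}
4. tag(a,b)  →  {at(e), holds(a,a), holds(a,b), holds(a,c), holds(d,d), holds(e,e), inpos(e), marked(a,e), marked(b,a)}
5. tag(b,a)  →  {at(e), holds(a,b), holds(a,c), holds(b,a), holds(d,d), holds(e,e), inpos(e), marked(a,b), marked(a,e), marked(b,a)}

step(e,d); step(a,e); flip(a,e); tag(a,b); tag(b,a)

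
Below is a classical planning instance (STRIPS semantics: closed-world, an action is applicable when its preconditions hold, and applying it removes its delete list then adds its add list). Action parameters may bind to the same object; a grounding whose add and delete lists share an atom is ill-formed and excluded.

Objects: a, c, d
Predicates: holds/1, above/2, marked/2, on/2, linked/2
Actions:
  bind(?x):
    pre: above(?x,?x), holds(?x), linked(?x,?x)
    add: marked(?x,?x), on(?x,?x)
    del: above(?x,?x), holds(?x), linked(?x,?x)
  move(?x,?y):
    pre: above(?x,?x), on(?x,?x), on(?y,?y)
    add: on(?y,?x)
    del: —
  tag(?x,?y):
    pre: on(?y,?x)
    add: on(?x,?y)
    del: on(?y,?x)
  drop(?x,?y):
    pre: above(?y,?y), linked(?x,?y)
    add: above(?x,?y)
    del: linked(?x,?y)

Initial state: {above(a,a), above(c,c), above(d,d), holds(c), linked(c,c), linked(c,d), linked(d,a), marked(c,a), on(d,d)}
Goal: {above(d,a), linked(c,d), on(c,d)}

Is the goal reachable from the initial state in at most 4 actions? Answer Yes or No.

1. bind(c)  →  {above(a,a), above(d,d), linked(c,d), linked(d,a), marked(c,a), marked(c,c), on(c,c), on(d,d)}
2. move(d,c)  →  {above(a,a), above(d,d), linked(c,d), linked(d,a), marked(c,a), marked(c,c), on(c,c), on(c,d), on(d,d)}
3. drop(d,a)  →  {above(a,a), above(d,a), above(d,d), linked(c,d), marked(c,a), marked(c,c), on(c,c), on(c,d), on(d,d)}
optimal plan length = 3; 3 ≤ 4

Yes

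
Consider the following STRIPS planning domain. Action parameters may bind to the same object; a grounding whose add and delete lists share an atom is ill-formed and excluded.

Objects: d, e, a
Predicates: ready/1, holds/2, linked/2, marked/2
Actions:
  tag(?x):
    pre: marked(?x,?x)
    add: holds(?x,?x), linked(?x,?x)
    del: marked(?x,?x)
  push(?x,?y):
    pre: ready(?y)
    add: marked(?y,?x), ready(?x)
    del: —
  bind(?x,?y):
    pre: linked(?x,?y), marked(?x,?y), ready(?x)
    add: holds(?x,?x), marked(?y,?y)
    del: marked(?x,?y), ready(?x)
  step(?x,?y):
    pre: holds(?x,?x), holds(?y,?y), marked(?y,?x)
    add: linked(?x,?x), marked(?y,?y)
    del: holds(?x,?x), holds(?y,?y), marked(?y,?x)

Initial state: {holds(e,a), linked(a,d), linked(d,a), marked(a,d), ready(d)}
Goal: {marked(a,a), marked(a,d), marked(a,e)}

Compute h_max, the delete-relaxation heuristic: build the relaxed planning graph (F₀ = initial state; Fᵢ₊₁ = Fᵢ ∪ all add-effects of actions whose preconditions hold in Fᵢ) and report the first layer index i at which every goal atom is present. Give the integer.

F0 = init (5 atoms)
F1 = F0 ∪ {marked(d,a), marked(d,d), marked(d,e), ready(a), ready(e)}  (10 atoms)
F2 = F1 ∪ {holds(a,a), holds(d,d), linked(d,d), marked(a,a), marked(a,e), marked(e,a), marked(e,d), marked(e,e)}  (18 atoms)
goal ⊆ F2  ⇒  h_max = 2

2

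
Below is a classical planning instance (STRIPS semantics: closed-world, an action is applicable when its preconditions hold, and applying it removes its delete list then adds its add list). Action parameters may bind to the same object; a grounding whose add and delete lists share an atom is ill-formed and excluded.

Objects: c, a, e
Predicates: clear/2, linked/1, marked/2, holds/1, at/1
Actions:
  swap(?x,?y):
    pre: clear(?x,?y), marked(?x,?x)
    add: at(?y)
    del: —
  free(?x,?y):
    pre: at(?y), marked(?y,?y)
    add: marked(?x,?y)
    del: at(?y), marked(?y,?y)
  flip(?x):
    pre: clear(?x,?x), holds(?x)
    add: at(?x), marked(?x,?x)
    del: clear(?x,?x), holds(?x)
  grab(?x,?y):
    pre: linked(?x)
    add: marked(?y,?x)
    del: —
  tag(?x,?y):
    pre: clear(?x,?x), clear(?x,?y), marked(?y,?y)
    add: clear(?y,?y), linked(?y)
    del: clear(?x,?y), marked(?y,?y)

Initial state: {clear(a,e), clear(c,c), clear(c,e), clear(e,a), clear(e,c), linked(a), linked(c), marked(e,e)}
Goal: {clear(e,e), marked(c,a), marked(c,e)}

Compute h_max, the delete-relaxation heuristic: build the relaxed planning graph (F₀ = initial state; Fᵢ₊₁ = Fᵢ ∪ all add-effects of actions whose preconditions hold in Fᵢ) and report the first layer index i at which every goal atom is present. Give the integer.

2

F0 = init (8 atoms)
F1 = F0 ∪ {at(a), at(c), clear(e,e), linked(e), marked(a,a), marked(a,c), marked(c,a), marked(c,c), marked(e,a), marked(e,c)}  (18 atoms)
F2 = F1 ∪ {at(e), clear(a,a), marked(a,e), marked(c,e)}  (22 atoms)
goal ⊆ F2  ⇒  h_max = 2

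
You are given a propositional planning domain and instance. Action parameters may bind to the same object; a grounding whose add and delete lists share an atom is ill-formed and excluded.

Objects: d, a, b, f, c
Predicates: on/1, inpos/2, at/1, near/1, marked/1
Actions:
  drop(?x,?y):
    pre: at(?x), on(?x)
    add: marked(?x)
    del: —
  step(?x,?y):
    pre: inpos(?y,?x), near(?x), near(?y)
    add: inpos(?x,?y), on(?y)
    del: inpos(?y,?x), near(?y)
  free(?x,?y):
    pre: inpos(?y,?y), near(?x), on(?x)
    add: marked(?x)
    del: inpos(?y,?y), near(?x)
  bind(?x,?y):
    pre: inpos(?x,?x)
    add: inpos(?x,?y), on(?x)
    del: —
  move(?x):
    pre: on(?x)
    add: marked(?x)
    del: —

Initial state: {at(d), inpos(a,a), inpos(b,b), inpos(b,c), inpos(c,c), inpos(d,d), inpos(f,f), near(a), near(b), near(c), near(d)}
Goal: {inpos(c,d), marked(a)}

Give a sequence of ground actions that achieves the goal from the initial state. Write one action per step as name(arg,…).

bind(a,d); free(a,d); bind(c,d)

1. bind(a,d)  →  {at(d), inpos(a,a), inpos(a,d), inpos(b,b), inpos(b,c), inpos(c,c), inpos(d,d), inpos(f,f), near(a), near(b), near(c), near(d), on(a)}
2. free(a,d)  →  {at(d), inpos(a,a), inpos(a,d), inpos(b,b), inpos(b,c), inpos(c,c), inpos(f,f), marked(a), near(b), near(c), near(d), on(a)}
3. bind(c,d)  →  {at(d), inpos(a,a), inpos(a,d), inpos(b,b), inpos(b,c), inpos(c,c), inpos(c,d), inpos(f,f), marked(a), near(b), near(c), near(d), on(a), on(c)}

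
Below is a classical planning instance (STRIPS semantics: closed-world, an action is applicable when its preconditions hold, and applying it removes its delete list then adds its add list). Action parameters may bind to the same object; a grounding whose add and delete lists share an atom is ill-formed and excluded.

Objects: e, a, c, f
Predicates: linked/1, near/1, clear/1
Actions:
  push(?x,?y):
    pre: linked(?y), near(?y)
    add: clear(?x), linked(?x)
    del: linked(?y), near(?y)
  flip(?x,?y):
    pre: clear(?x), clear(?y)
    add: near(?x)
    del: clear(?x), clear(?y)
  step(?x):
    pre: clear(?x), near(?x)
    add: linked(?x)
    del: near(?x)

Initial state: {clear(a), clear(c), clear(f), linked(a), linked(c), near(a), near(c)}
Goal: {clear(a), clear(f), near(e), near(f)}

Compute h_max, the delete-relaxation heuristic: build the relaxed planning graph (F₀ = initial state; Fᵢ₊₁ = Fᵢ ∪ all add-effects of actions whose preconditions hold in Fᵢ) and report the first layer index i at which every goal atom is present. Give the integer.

F0 = init (7 atoms)
F1 = F0 ∪ {clear(e), linked(e), linked(f), near(f)}  (11 atoms)
F2 = F1 ∪ {near(e)}  (12 atoms)
goal ⊆ F2  ⇒  h_max = 2

2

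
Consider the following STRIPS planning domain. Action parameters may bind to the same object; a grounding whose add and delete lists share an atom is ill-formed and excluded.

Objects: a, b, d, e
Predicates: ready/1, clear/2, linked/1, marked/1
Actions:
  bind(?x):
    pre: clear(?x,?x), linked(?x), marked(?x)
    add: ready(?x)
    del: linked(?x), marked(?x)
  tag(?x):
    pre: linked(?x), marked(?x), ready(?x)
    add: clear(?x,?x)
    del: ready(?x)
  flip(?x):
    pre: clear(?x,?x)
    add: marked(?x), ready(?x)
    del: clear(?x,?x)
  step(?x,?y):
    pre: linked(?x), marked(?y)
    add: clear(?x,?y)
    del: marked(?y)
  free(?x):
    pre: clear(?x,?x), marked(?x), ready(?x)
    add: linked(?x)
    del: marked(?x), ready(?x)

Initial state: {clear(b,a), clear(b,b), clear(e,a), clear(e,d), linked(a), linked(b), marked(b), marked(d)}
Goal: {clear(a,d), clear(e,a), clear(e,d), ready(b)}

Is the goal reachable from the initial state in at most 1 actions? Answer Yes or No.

1. bind(b)  →  {clear(b,a), clear(b,b), clear(e,a), clear(e,d), linked(a), marked(d), ready(b)}
2. step(a,d)  →  {clear(a,d), clear(b,a), clear(b,b), clear(e,a), clear(e,d), linked(a), ready(b)}
optimal plan length = 2; 2 > 1

No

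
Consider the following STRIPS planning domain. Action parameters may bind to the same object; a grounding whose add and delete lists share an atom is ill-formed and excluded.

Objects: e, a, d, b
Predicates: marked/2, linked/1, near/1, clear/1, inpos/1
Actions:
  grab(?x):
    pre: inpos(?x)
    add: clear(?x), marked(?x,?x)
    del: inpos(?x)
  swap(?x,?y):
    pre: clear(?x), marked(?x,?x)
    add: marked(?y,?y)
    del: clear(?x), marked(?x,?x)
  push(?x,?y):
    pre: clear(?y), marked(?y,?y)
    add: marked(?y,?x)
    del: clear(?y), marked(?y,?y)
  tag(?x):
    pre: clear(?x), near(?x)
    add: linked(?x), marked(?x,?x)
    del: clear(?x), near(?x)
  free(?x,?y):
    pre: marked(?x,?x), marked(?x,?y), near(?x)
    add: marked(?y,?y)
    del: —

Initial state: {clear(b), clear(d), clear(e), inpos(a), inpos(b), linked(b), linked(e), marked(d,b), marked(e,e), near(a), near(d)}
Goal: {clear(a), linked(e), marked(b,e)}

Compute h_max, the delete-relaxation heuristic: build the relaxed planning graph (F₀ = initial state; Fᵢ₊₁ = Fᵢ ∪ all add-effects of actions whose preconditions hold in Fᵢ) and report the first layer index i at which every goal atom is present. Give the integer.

F0 = init (11 atoms)
F1 = F0 ∪ {clear(a), linked(d), marked(a,a), marked(b,b), marked(d,d), marked(e,a), marked(e,b), marked(e,d)}  (19 atoms)
F2 = F1 ∪ {linked(a), marked(a,b), marked(a,d), marked(a,e), marked(b,a), marked(b,d), marked(b,e), marked(d,a), marked(d,e)}  (28 atoms)
goal ⊆ F2  ⇒  h_max = 2

2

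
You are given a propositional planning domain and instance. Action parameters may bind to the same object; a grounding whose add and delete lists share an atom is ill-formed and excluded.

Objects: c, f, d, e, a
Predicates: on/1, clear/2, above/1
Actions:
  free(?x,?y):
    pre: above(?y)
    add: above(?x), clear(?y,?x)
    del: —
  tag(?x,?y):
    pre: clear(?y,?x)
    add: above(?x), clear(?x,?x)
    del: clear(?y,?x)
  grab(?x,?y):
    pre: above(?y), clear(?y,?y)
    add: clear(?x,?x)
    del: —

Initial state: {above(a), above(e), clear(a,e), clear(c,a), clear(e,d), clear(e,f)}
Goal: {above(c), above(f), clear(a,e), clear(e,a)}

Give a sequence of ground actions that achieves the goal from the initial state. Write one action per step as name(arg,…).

1. free(c,e)  →  {above(a), above(c), above(e), clear(a,e), clear(c,a), clear(e,c), clear(e,d), clear(e,f)}
2. free(f,c)  →  {above(a), above(c), above(e), above(f), clear(a,e), clear(c,a), clear(c,f), clear(e,c), clear(e,d), clear(e,f)}
3. free(a,e)  →  {above(a), above(c), above(e), above(f), clear(a,e), clear(c,a), clear(c,f), clear(e,a), clear(e,c), clear(e,d), clear(e,f)}

free(c,e); free(f,c); free(a,e)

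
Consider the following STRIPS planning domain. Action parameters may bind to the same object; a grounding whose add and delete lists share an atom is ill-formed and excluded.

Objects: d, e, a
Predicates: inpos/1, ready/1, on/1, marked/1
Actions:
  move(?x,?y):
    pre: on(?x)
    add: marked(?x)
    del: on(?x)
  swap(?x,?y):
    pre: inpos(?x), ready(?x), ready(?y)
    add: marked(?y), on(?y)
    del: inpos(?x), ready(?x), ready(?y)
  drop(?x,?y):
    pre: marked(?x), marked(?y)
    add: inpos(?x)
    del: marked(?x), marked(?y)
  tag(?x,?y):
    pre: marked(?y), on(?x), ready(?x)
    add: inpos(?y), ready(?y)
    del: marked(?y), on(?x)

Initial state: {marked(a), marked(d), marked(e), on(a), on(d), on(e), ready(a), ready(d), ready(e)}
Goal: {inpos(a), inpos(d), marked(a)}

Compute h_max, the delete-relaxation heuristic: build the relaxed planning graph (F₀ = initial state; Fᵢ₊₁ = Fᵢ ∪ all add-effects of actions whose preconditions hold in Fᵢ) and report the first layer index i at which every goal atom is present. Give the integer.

1

F0 = init (9 atoms)
F1 = F0 ∪ {inpos(a), inpos(d), inpos(e)}  (12 atoms)
goal ⊆ F1  ⇒  h_max = 1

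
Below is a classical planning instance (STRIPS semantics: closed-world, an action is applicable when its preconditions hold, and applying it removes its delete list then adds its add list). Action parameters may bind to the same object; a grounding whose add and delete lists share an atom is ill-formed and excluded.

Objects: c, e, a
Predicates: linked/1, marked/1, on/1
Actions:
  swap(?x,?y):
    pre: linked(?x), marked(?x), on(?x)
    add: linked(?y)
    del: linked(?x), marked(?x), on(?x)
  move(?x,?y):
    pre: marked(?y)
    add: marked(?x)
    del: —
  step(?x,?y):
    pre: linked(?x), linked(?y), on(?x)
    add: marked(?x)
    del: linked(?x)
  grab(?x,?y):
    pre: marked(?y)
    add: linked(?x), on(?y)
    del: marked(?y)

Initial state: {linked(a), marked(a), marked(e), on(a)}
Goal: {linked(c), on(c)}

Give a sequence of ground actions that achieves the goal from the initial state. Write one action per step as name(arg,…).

move(c,e); grab(c,c)

1. move(c,e)  →  {linked(a), marked(a), marked(c), marked(e), on(a)}
2. grab(c,c)  →  {linked(a), linked(c), marked(a), marked(e), on(a), on(c)}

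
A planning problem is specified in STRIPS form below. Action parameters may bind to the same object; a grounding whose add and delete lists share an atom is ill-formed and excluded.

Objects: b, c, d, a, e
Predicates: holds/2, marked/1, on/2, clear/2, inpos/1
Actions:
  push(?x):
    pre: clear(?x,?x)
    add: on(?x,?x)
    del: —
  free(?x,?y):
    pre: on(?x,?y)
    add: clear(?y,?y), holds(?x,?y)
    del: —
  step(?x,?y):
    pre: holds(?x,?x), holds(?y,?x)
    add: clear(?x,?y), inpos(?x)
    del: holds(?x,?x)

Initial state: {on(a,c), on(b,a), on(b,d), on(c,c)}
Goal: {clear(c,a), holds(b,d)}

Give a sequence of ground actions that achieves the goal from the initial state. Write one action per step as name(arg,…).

free(b,d); free(c,c); free(a,c); step(c,a)

1. free(b,d)  →  {clear(d,d), holds(b,d), on(a,c), on(b,a), on(b,d), on(c,c)}
2. free(c,c)  →  {clear(c,c), clear(d,d), holds(b,d), holds(c,c), on(a,c), on(b,a), on(b,d), on(c,c)}
3. free(a,c)  →  {clear(c,c), clear(d,d), holds(a,c), holds(b,d), holds(c,c), on(a,c), on(b,a), on(b,d), on(c,c)}
4. step(c,a)  →  {clear(c,a), clear(c,c), clear(d,d), holds(a,c), holds(b,d), inpos(c), on(a,c), on(b,a), on(b,d), on(c,c)}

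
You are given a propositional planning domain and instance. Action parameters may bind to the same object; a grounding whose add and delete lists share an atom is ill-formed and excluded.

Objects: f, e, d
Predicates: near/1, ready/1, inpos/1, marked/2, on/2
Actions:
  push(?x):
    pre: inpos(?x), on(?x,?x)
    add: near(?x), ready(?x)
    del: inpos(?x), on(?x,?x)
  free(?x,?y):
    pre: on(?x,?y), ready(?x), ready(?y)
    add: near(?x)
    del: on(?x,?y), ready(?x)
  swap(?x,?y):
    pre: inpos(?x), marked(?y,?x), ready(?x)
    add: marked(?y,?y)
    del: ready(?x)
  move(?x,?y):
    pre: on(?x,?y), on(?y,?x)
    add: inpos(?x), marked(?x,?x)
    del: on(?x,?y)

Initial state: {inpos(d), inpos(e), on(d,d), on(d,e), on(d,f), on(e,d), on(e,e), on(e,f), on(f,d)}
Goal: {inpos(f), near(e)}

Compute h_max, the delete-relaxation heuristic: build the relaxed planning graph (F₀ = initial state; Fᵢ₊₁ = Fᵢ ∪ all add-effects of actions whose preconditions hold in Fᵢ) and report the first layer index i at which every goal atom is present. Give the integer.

F0 = init (9 atoms)
F1 = F0 ∪ {inpos(f), marked(d,d), marked(e,e), marked(f,f), near(d), near(e), ready(d), ready(e)}  (17 atoms)
goal ⊆ F1  ⇒  h_max = 1

1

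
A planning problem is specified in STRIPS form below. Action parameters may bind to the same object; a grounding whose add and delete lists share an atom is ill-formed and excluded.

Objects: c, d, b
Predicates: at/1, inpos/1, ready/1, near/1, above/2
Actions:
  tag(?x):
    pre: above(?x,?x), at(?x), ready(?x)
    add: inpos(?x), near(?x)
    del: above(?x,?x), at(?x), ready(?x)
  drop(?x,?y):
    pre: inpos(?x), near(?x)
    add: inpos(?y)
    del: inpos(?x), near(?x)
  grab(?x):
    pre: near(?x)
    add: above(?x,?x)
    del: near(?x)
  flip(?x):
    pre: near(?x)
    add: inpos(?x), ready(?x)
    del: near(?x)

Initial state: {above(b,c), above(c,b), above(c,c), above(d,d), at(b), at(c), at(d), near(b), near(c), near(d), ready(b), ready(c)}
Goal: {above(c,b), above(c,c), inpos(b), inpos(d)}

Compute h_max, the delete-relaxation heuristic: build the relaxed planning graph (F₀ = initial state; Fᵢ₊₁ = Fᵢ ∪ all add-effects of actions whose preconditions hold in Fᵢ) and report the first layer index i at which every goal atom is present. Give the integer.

F0 = init (12 atoms)
F1 = F0 ∪ {above(b,b), inpos(b), inpos(c), inpos(d), ready(d)}  (17 atoms)
goal ⊆ F1  ⇒  h_max = 1

1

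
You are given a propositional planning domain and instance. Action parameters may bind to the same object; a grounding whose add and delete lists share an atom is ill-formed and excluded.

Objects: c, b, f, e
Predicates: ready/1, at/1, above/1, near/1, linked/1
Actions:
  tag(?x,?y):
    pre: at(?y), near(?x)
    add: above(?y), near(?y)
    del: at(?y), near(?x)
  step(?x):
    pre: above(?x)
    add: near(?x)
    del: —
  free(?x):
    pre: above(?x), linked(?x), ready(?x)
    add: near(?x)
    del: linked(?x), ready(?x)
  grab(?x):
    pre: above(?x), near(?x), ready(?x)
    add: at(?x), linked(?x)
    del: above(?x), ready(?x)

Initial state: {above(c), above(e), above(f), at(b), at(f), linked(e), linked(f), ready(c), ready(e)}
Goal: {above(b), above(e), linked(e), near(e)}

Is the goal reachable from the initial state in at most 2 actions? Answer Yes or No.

No

1. step(c)  →  {above(c), above(e), above(f), at(b), at(f), linked(e), linked(f), near(c), ready(c), ready(e)}
2. tag(c,b)  →  {above(b), above(c), above(e), above(f), at(f), linked(e), linked(f), near(b), ready(c), ready(e)}
3. step(e)  →  {above(b), above(c), above(e), above(f), at(f), linked(e), linked(f), near(b), near(e), ready(c), ready(e)}
optimal plan length = 3; 3 > 2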